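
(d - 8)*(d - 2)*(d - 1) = d^3 - 11*d^2 + 26*d - 16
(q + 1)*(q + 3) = q^2 + 4*q + 3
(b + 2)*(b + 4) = b^2 + 6*b + 8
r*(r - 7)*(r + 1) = r^3 - 6*r^2 - 7*r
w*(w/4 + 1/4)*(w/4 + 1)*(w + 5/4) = w^4/16 + 25*w^3/64 + 41*w^2/64 + 5*w/16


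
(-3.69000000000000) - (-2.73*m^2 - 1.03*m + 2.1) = 2.73*m^2 + 1.03*m - 5.79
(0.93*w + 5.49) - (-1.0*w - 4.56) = 1.93*w + 10.05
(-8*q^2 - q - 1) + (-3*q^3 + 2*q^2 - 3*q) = -3*q^3 - 6*q^2 - 4*q - 1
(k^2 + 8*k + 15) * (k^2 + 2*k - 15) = k^4 + 10*k^3 + 16*k^2 - 90*k - 225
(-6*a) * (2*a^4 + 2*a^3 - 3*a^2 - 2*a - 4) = -12*a^5 - 12*a^4 + 18*a^3 + 12*a^2 + 24*a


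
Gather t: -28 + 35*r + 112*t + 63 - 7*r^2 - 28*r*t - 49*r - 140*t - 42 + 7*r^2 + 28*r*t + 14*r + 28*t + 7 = 0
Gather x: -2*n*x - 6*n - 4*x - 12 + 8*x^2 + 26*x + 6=-6*n + 8*x^2 + x*(22 - 2*n) - 6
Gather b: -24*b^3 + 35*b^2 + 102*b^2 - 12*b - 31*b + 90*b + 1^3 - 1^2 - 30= -24*b^3 + 137*b^2 + 47*b - 30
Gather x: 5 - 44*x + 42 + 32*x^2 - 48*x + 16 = 32*x^2 - 92*x + 63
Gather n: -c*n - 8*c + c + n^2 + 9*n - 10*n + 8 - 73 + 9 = -7*c + n^2 + n*(-c - 1) - 56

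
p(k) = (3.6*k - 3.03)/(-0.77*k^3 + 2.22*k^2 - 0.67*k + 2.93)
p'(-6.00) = -0.03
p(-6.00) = -0.10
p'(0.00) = 0.99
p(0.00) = -1.03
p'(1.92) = 0.96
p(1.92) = 0.89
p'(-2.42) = -0.23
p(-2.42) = -0.41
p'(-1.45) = -0.50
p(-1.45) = -0.76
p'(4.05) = 0.88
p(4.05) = -0.80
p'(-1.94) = -0.35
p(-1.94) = -0.55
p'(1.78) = 0.83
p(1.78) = 0.76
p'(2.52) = 3.95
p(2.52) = 2.00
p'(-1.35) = -0.53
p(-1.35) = -0.81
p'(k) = (3.6*k - 3.03)*(2.31*k^2 - 4.44*k + 0.67)/(-0.77*k^3 + 2.22*k^2 - 0.67*k + 2.93)^2 + 3.6/(-0.77*k^3 + 2.22*k^2 - 0.67*k + 2.93)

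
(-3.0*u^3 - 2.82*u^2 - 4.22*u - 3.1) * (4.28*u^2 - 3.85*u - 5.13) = -12.84*u^5 - 0.519599999999999*u^4 + 8.1854*u^3 + 17.4456*u^2 + 33.5836*u + 15.903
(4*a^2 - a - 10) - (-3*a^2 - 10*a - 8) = 7*a^2 + 9*a - 2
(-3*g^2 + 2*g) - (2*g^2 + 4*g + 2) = -5*g^2 - 2*g - 2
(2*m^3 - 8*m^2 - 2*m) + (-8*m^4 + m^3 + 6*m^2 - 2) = -8*m^4 + 3*m^3 - 2*m^2 - 2*m - 2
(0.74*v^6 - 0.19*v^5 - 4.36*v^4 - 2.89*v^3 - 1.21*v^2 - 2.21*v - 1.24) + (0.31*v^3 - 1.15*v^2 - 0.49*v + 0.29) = 0.74*v^6 - 0.19*v^5 - 4.36*v^4 - 2.58*v^3 - 2.36*v^2 - 2.7*v - 0.95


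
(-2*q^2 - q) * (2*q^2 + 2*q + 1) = -4*q^4 - 6*q^3 - 4*q^2 - q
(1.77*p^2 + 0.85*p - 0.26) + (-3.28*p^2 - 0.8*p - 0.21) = -1.51*p^2 + 0.0499999999999999*p - 0.47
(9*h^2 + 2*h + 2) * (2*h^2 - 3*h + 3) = 18*h^4 - 23*h^3 + 25*h^2 + 6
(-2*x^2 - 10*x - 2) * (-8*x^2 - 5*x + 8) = 16*x^4 + 90*x^3 + 50*x^2 - 70*x - 16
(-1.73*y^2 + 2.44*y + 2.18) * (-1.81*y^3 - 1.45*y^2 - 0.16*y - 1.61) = 3.1313*y^5 - 1.9079*y^4 - 7.207*y^3 - 0.7661*y^2 - 4.2772*y - 3.5098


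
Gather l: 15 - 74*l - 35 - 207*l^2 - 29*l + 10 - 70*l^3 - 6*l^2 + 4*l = -70*l^3 - 213*l^2 - 99*l - 10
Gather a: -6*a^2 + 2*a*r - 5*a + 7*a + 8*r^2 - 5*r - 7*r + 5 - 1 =-6*a^2 + a*(2*r + 2) + 8*r^2 - 12*r + 4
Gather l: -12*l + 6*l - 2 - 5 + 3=-6*l - 4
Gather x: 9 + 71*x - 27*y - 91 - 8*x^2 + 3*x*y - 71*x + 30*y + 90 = -8*x^2 + 3*x*y + 3*y + 8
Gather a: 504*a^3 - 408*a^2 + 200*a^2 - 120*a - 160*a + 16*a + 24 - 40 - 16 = 504*a^3 - 208*a^2 - 264*a - 32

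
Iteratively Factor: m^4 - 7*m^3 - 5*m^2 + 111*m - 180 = (m + 4)*(m^3 - 11*m^2 + 39*m - 45) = (m - 3)*(m + 4)*(m^2 - 8*m + 15) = (m - 5)*(m - 3)*(m + 4)*(m - 3)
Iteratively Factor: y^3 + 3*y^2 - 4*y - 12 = (y + 2)*(y^2 + y - 6) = (y - 2)*(y + 2)*(y + 3)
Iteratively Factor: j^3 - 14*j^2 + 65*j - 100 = (j - 5)*(j^2 - 9*j + 20) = (j - 5)*(j - 4)*(j - 5)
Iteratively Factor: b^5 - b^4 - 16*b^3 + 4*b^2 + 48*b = (b + 3)*(b^4 - 4*b^3 - 4*b^2 + 16*b) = (b - 2)*(b + 3)*(b^3 - 2*b^2 - 8*b) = (b - 2)*(b + 2)*(b + 3)*(b^2 - 4*b) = (b - 4)*(b - 2)*(b + 2)*(b + 3)*(b)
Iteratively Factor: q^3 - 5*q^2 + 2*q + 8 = (q - 2)*(q^2 - 3*q - 4) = (q - 4)*(q - 2)*(q + 1)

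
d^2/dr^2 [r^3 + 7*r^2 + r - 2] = 6*r + 14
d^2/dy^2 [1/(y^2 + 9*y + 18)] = 2*(-y^2 - 9*y + (2*y + 9)^2 - 18)/(y^2 + 9*y + 18)^3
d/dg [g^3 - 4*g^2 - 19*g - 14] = 3*g^2 - 8*g - 19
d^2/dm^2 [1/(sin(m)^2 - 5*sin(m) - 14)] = (-4*sin(m)^4 + 15*sin(m)^3 - 75*sin(m)^2 + 40*sin(m) + 78)/((sin(m) - 7)^3*(sin(m) + 2)^3)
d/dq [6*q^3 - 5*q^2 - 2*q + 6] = 18*q^2 - 10*q - 2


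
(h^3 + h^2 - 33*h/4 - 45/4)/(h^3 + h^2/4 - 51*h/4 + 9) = (4*h^2 + 16*h + 15)/(4*h^2 + 13*h - 12)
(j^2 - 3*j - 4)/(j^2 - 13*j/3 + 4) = 3*(j^2 - 3*j - 4)/(3*j^2 - 13*j + 12)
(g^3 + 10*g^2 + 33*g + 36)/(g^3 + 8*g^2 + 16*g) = (g^2 + 6*g + 9)/(g*(g + 4))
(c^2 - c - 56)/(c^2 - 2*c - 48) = (c + 7)/(c + 6)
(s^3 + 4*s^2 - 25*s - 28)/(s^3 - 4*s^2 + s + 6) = (s^2 + 3*s - 28)/(s^2 - 5*s + 6)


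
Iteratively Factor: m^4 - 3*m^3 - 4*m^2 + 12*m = (m - 3)*(m^3 - 4*m) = (m - 3)*(m + 2)*(m^2 - 2*m) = m*(m - 3)*(m + 2)*(m - 2)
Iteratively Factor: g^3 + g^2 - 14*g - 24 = (g + 3)*(g^2 - 2*g - 8) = (g - 4)*(g + 3)*(g + 2)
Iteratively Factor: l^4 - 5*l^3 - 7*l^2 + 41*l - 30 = (l - 1)*(l^3 - 4*l^2 - 11*l + 30) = (l - 5)*(l - 1)*(l^2 + l - 6) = (l - 5)*(l - 1)*(l + 3)*(l - 2)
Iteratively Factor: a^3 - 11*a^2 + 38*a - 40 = (a - 2)*(a^2 - 9*a + 20) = (a - 4)*(a - 2)*(a - 5)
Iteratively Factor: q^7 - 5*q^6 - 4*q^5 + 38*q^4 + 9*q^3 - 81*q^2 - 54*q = (q + 2)*(q^6 - 7*q^5 + 10*q^4 + 18*q^3 - 27*q^2 - 27*q) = (q - 3)*(q + 2)*(q^5 - 4*q^4 - 2*q^3 + 12*q^2 + 9*q) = (q - 3)*(q + 1)*(q + 2)*(q^4 - 5*q^3 + 3*q^2 + 9*q) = q*(q - 3)*(q + 1)*(q + 2)*(q^3 - 5*q^2 + 3*q + 9) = q*(q - 3)^2*(q + 1)*(q + 2)*(q^2 - 2*q - 3) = q*(q - 3)^2*(q + 1)^2*(q + 2)*(q - 3)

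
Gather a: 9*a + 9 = 9*a + 9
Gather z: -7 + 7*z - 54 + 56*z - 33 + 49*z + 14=112*z - 80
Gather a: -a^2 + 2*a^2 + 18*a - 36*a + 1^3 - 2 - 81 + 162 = a^2 - 18*a + 80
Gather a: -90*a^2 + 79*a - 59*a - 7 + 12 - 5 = -90*a^2 + 20*a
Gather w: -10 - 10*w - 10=-10*w - 20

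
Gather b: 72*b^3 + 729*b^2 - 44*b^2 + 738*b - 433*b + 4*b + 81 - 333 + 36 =72*b^3 + 685*b^2 + 309*b - 216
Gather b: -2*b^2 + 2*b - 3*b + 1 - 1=-2*b^2 - b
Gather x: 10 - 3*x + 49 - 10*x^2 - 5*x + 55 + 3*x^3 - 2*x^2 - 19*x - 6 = 3*x^3 - 12*x^2 - 27*x + 108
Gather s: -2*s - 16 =-2*s - 16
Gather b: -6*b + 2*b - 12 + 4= -4*b - 8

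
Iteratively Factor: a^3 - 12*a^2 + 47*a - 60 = (a - 3)*(a^2 - 9*a + 20) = (a - 4)*(a - 3)*(a - 5)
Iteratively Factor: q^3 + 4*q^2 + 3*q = (q + 1)*(q^2 + 3*q) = q*(q + 1)*(q + 3)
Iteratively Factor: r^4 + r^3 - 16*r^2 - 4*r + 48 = (r - 2)*(r^3 + 3*r^2 - 10*r - 24) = (r - 2)*(r + 2)*(r^2 + r - 12) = (r - 3)*(r - 2)*(r + 2)*(r + 4)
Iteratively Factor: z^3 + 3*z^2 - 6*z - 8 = (z - 2)*(z^2 + 5*z + 4) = (z - 2)*(z + 1)*(z + 4)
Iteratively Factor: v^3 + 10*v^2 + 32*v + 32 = (v + 4)*(v^2 + 6*v + 8) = (v + 2)*(v + 4)*(v + 4)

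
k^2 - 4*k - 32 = (k - 8)*(k + 4)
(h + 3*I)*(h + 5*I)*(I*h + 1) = I*h^3 - 7*h^2 - 7*I*h - 15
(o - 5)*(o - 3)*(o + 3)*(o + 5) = o^4 - 34*o^2 + 225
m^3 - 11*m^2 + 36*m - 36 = (m - 6)*(m - 3)*(m - 2)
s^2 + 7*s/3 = s*(s + 7/3)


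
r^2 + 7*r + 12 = (r + 3)*(r + 4)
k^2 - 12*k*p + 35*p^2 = (k - 7*p)*(k - 5*p)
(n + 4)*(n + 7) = n^2 + 11*n + 28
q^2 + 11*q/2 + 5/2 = (q + 1/2)*(q + 5)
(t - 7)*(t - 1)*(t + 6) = t^3 - 2*t^2 - 41*t + 42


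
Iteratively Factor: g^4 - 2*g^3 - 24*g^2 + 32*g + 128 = (g - 4)*(g^3 + 2*g^2 - 16*g - 32) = (g - 4)*(g + 4)*(g^2 - 2*g - 8) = (g - 4)^2*(g + 4)*(g + 2)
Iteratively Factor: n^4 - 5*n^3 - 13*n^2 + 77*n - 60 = (n - 5)*(n^3 - 13*n + 12) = (n - 5)*(n - 1)*(n^2 + n - 12) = (n - 5)*(n - 3)*(n - 1)*(n + 4)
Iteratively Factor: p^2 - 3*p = (p)*(p - 3)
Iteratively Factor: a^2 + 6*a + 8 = (a + 2)*(a + 4)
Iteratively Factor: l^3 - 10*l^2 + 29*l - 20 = (l - 5)*(l^2 - 5*l + 4) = (l - 5)*(l - 4)*(l - 1)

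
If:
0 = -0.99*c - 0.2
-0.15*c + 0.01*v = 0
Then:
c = -0.20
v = -3.03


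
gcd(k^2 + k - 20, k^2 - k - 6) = 1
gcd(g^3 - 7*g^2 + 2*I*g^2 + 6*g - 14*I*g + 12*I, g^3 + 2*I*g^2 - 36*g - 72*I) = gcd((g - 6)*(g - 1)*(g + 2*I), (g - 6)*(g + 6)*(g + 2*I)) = g^2 + g*(-6 + 2*I) - 12*I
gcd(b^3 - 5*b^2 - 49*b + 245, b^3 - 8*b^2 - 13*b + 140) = b^2 - 12*b + 35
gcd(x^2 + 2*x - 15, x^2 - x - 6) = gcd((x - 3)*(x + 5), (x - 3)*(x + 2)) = x - 3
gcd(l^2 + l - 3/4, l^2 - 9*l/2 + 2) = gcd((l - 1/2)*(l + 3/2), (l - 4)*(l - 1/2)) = l - 1/2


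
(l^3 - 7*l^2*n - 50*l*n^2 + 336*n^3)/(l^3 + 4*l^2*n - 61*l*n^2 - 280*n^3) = (l - 6*n)/(l + 5*n)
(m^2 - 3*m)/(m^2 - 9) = m/(m + 3)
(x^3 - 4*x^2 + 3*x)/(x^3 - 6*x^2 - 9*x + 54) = x*(x - 1)/(x^2 - 3*x - 18)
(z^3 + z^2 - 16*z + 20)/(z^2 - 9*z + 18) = (z^3 + z^2 - 16*z + 20)/(z^2 - 9*z + 18)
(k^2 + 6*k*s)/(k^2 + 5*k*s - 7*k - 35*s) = k*(k + 6*s)/(k^2 + 5*k*s - 7*k - 35*s)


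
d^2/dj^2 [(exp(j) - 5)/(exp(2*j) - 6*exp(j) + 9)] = (exp(2*j) - 8*exp(j) - 21)*exp(j)/(exp(4*j) - 12*exp(3*j) + 54*exp(2*j) - 108*exp(j) + 81)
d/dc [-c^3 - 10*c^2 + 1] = c*(-3*c - 20)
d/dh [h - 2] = 1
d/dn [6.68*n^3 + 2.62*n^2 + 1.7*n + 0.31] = 20.04*n^2 + 5.24*n + 1.7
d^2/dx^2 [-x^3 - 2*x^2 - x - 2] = -6*x - 4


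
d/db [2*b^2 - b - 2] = 4*b - 1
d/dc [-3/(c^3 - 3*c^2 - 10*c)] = 3*(3*c^2 - 6*c - 10)/(c^2*(-c^2 + 3*c + 10)^2)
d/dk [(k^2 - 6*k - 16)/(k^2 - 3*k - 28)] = 3*(k^2 - 8*k + 40)/(k^4 - 6*k^3 - 47*k^2 + 168*k + 784)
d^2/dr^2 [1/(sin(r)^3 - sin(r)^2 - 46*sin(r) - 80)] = (9*sin(r)^6 - 11*sin(r)^5 - 100*sin(r)^4 + 874*sin(r)^3 + 2066*sin(r)^2 - 4436*sin(r) - 4072)/(-sin(r)^3 + sin(r)^2 + 46*sin(r) + 80)^3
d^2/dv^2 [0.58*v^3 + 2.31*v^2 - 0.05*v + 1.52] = 3.48*v + 4.62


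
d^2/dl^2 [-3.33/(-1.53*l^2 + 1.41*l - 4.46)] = (-15.590394*l^2 + 14.367618*l + 3.33*(3.06*l - 1.41)*(6.12*l - 2.82) - 45.446508)/(1.53*l^2 - 1.41*l + 4.46)^3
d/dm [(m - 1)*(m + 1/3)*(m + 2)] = 3*m^2 + 8*m/3 - 5/3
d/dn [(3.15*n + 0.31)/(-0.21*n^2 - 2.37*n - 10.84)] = (0.6615*n^2 + 0.1302*n - 33.4113)/(0.0441*n^4 + 0.9954*n^3 + 10.1697*n^2 + 51.3816*n + 117.5056)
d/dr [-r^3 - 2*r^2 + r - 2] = -3*r^2 - 4*r + 1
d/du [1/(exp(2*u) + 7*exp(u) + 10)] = (-2*exp(u) - 7)*exp(u)/(exp(2*u) + 7*exp(u) + 10)^2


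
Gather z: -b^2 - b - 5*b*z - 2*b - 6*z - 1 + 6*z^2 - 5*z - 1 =-b^2 - 3*b + 6*z^2 + z*(-5*b - 11) - 2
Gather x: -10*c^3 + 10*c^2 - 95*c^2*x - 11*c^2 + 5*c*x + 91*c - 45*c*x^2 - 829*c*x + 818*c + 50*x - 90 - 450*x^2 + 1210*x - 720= -10*c^3 - c^2 + 909*c + x^2*(-45*c - 450) + x*(-95*c^2 - 824*c + 1260) - 810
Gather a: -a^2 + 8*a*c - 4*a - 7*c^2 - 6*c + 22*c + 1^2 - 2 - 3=-a^2 + a*(8*c - 4) - 7*c^2 + 16*c - 4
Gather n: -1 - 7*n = -7*n - 1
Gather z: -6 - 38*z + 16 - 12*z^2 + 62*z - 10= -12*z^2 + 24*z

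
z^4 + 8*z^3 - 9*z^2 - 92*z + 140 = (z - 2)^2*(z + 5)*(z + 7)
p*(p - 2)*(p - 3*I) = p^3 - 2*p^2 - 3*I*p^2 + 6*I*p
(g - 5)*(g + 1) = g^2 - 4*g - 5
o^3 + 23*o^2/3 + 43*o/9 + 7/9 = (o + 1/3)^2*(o + 7)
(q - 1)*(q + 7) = q^2 + 6*q - 7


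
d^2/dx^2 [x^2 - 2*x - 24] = 2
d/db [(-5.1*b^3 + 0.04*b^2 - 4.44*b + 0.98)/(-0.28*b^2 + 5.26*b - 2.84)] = (1.428*b^4 - 53.652*b^3 + 42.4192*b^2 + 0.3216*b + 7.4548)/(0.0784*b^4 - 2.9456*b^3 + 29.258*b^2 - 29.8768*b + 8.0656)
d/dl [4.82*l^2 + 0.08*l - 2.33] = 9.64*l + 0.08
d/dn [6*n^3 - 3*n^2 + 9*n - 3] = 18*n^2 - 6*n + 9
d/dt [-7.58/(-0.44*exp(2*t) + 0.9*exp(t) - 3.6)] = (6.822 - 6.6704*exp(t))*exp(t)/(0.44*exp(2*t) - 0.9*exp(t) + 3.6)^2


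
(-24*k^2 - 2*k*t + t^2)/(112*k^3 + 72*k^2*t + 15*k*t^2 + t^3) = (-6*k + t)/(28*k^2 + 11*k*t + t^2)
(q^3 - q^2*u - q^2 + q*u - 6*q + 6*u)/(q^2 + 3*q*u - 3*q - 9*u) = (q^2 - q*u + 2*q - 2*u)/(q + 3*u)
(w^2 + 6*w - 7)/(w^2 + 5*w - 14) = (w - 1)/(w - 2)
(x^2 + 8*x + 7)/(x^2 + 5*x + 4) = (x + 7)/(x + 4)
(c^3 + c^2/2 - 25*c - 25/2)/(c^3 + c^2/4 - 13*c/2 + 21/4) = 2*(2*c^3 + c^2 - 50*c - 25)/(4*c^3 + c^2 - 26*c + 21)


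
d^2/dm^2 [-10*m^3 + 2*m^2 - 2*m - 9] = 4 - 60*m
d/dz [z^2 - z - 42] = 2*z - 1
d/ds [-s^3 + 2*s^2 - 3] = s*(4 - 3*s)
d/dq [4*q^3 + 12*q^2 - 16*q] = 12*q^2 + 24*q - 16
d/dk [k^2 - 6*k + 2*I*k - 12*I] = 2*k - 6 + 2*I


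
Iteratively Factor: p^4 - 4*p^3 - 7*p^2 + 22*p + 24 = (p - 4)*(p^3 - 7*p - 6) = (p - 4)*(p + 2)*(p^2 - 2*p - 3) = (p - 4)*(p + 1)*(p + 2)*(p - 3)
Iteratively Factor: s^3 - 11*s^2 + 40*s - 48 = (s - 4)*(s^2 - 7*s + 12) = (s - 4)*(s - 3)*(s - 4)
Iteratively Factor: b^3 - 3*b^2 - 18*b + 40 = (b + 4)*(b^2 - 7*b + 10) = (b - 2)*(b + 4)*(b - 5)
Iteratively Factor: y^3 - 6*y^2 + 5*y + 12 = (y + 1)*(y^2 - 7*y + 12) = (y - 4)*(y + 1)*(y - 3)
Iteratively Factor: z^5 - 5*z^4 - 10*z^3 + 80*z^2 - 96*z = (z)*(z^4 - 5*z^3 - 10*z^2 + 80*z - 96) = z*(z - 4)*(z^3 - z^2 - 14*z + 24) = z*(z - 4)*(z - 3)*(z^2 + 2*z - 8) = z*(z - 4)*(z - 3)*(z - 2)*(z + 4)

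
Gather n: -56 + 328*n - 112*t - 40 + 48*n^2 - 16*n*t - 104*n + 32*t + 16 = 48*n^2 + n*(224 - 16*t) - 80*t - 80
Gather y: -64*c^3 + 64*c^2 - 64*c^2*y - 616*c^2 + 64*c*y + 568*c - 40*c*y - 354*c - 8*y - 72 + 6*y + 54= -64*c^3 - 552*c^2 + 214*c + y*(-64*c^2 + 24*c - 2) - 18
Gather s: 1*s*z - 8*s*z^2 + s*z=s*(-8*z^2 + 2*z)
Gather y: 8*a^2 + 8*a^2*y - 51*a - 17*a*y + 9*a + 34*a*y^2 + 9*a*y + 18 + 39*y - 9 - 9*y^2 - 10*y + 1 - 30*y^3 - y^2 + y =8*a^2 - 42*a - 30*y^3 + y^2*(34*a - 10) + y*(8*a^2 - 8*a + 30) + 10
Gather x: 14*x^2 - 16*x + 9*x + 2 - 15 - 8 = 14*x^2 - 7*x - 21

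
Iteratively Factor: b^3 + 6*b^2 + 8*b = (b + 4)*(b^2 + 2*b) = b*(b + 4)*(b + 2)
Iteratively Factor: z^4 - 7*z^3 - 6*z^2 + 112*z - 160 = (z - 2)*(z^3 - 5*z^2 - 16*z + 80) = (z - 2)*(z + 4)*(z^2 - 9*z + 20) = (z - 4)*(z - 2)*(z + 4)*(z - 5)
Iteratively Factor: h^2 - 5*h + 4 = (h - 4)*(h - 1)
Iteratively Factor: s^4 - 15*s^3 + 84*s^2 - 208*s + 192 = (s - 4)*(s^3 - 11*s^2 + 40*s - 48) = (s - 4)^2*(s^2 - 7*s + 12) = (s - 4)^2*(s - 3)*(s - 4)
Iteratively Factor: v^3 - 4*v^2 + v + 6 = (v - 3)*(v^2 - v - 2) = (v - 3)*(v - 2)*(v + 1)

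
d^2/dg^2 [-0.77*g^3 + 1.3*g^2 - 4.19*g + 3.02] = 2.6 - 4.62*g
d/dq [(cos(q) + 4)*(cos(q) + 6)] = -2*(cos(q) + 5)*sin(q)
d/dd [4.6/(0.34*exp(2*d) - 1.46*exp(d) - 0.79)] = (6.716 - 3.128*exp(d))*exp(d)/(-0.34*exp(2*d) + 1.46*exp(d) + 0.79)^2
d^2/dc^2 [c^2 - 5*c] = 2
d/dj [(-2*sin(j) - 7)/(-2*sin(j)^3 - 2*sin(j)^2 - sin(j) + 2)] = (-34*sin(j) + 2*sin(3*j) + 23*cos(2*j) - 34)*cos(j)/(2*sin(j)^3 + 2*sin(j)^2 + sin(j) - 2)^2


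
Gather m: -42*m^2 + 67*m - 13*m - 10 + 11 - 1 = -42*m^2 + 54*m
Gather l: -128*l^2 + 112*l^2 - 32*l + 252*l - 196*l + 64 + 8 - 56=-16*l^2 + 24*l + 16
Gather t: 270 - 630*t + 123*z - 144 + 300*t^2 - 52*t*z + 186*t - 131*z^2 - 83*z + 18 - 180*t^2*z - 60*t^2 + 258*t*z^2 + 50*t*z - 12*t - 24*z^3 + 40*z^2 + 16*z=t^2*(240 - 180*z) + t*(258*z^2 - 2*z - 456) - 24*z^3 - 91*z^2 + 56*z + 144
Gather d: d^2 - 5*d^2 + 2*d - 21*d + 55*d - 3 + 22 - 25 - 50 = -4*d^2 + 36*d - 56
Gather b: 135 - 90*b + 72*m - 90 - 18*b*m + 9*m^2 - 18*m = b*(-18*m - 90) + 9*m^2 + 54*m + 45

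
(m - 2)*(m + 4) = m^2 + 2*m - 8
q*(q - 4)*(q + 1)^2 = q^4 - 2*q^3 - 7*q^2 - 4*q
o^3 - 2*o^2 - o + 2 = (o - 2)*(o - 1)*(o + 1)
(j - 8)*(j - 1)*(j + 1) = j^3 - 8*j^2 - j + 8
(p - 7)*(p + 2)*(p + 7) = p^3 + 2*p^2 - 49*p - 98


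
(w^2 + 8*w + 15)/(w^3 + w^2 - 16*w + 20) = (w + 3)/(w^2 - 4*w + 4)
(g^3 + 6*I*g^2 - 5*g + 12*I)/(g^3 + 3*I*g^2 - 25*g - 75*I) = (g^2 + 3*I*g + 4)/(g^2 - 25)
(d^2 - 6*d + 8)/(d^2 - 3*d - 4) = (d - 2)/(d + 1)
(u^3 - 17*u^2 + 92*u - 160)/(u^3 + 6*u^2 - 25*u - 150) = (u^2 - 12*u + 32)/(u^2 + 11*u + 30)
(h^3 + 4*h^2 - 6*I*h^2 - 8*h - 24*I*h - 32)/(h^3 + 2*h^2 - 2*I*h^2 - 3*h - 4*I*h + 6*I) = (h^2 + 4*h*(1 - I) - 16*I)/(h^2 + 2*h - 3)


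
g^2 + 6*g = g*(g + 6)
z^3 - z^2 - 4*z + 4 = (z - 2)*(z - 1)*(z + 2)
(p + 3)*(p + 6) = p^2 + 9*p + 18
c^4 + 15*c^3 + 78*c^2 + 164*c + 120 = (c + 2)^2*(c + 5)*(c + 6)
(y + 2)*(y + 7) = y^2 + 9*y + 14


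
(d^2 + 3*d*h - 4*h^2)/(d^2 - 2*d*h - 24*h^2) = (d - h)/(d - 6*h)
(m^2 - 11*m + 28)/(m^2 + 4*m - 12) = (m^2 - 11*m + 28)/(m^2 + 4*m - 12)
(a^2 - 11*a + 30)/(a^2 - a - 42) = (-a^2 + 11*a - 30)/(-a^2 + a + 42)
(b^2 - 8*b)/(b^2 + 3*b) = (b - 8)/(b + 3)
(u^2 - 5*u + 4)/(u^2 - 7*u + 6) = (u - 4)/(u - 6)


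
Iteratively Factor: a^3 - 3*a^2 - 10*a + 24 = (a - 4)*(a^2 + a - 6) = (a - 4)*(a + 3)*(a - 2)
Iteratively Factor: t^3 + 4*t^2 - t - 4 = (t + 4)*(t^2 - 1) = (t + 1)*(t + 4)*(t - 1)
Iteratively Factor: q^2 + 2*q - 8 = (q - 2)*(q + 4)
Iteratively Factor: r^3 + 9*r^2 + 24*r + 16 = (r + 4)*(r^2 + 5*r + 4) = (r + 1)*(r + 4)*(r + 4)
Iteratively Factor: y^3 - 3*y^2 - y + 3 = (y - 3)*(y^2 - 1) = (y - 3)*(y - 1)*(y + 1)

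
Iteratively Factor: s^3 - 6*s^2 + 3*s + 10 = (s + 1)*(s^2 - 7*s + 10) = (s - 2)*(s + 1)*(s - 5)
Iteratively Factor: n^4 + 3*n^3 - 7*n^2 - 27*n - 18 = (n + 1)*(n^3 + 2*n^2 - 9*n - 18) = (n - 3)*(n + 1)*(n^2 + 5*n + 6) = (n - 3)*(n + 1)*(n + 3)*(n + 2)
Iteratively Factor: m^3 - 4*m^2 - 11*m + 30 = (m - 5)*(m^2 + m - 6) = (m - 5)*(m + 3)*(m - 2)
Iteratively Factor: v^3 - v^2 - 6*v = (v)*(v^2 - v - 6) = v*(v + 2)*(v - 3)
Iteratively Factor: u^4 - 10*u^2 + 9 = (u - 3)*(u^3 + 3*u^2 - u - 3) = (u - 3)*(u - 1)*(u^2 + 4*u + 3) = (u - 3)*(u - 1)*(u + 1)*(u + 3)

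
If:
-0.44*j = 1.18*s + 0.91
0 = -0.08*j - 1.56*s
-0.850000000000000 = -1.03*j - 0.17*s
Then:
No Solution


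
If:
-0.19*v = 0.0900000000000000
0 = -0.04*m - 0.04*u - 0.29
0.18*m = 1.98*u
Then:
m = -6.65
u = -0.60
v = -0.47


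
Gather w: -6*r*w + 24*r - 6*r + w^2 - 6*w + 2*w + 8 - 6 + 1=18*r + w^2 + w*(-6*r - 4) + 3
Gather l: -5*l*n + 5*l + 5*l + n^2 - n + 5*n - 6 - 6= l*(10 - 5*n) + n^2 + 4*n - 12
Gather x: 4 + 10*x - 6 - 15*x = -5*x - 2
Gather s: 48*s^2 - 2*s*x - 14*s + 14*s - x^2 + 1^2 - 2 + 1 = 48*s^2 - 2*s*x - x^2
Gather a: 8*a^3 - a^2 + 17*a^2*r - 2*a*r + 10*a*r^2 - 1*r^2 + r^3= 8*a^3 + a^2*(17*r - 1) + a*(10*r^2 - 2*r) + r^3 - r^2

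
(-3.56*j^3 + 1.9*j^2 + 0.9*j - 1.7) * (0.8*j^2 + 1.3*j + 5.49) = -2.848*j^5 - 3.108*j^4 - 16.3544*j^3 + 10.241*j^2 + 2.731*j - 9.333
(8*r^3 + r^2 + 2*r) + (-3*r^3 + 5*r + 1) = 5*r^3 + r^2 + 7*r + 1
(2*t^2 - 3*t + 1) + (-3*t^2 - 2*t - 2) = -t^2 - 5*t - 1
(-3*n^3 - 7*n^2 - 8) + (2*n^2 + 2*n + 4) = -3*n^3 - 5*n^2 + 2*n - 4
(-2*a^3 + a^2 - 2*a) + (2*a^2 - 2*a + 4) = -2*a^3 + 3*a^2 - 4*a + 4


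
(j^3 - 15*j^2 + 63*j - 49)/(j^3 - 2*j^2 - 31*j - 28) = (j^2 - 8*j + 7)/(j^2 + 5*j + 4)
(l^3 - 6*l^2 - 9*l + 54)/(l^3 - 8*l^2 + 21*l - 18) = (l^2 - 3*l - 18)/(l^2 - 5*l + 6)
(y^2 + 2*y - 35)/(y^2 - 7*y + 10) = (y + 7)/(y - 2)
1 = 1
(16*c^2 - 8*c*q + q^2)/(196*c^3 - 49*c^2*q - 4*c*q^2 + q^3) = (-4*c + q)/(-49*c^2 + q^2)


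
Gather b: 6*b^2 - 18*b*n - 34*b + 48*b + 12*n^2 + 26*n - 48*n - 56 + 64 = 6*b^2 + b*(14 - 18*n) + 12*n^2 - 22*n + 8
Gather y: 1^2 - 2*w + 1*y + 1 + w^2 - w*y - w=w^2 - 3*w + y*(1 - w) + 2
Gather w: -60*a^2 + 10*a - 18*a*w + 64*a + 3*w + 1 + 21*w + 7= -60*a^2 + 74*a + w*(24 - 18*a) + 8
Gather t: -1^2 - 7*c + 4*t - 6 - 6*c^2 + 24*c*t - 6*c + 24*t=-6*c^2 - 13*c + t*(24*c + 28) - 7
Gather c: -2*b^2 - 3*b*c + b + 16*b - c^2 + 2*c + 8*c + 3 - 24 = -2*b^2 + 17*b - c^2 + c*(10 - 3*b) - 21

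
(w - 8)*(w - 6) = w^2 - 14*w + 48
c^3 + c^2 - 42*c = c*(c - 6)*(c + 7)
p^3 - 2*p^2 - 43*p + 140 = (p - 5)*(p - 4)*(p + 7)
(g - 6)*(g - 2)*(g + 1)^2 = g^4 - 6*g^3 - 3*g^2 + 16*g + 12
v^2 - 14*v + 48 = (v - 8)*(v - 6)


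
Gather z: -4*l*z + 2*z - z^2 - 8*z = -z^2 + z*(-4*l - 6)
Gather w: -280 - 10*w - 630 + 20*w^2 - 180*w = 20*w^2 - 190*w - 910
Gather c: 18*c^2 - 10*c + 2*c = 18*c^2 - 8*c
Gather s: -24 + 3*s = 3*s - 24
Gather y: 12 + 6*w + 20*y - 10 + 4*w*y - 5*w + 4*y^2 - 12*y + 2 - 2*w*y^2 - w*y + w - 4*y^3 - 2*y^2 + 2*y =2*w - 4*y^3 + y^2*(2 - 2*w) + y*(3*w + 10) + 4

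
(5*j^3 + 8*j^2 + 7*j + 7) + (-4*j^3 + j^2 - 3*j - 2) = j^3 + 9*j^2 + 4*j + 5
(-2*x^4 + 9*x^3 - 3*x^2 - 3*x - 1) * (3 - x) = 2*x^5 - 15*x^4 + 30*x^3 - 6*x^2 - 8*x - 3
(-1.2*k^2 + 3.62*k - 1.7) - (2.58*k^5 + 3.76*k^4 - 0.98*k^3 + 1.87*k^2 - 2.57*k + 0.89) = -2.58*k^5 - 3.76*k^4 + 0.98*k^3 - 3.07*k^2 + 6.19*k - 2.59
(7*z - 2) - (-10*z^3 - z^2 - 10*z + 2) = 10*z^3 + z^2 + 17*z - 4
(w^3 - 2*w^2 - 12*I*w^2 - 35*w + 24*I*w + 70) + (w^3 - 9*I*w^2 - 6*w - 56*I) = 2*w^3 - 2*w^2 - 21*I*w^2 - 41*w + 24*I*w + 70 - 56*I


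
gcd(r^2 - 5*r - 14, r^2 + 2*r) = r + 2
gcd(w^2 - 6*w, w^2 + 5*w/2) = w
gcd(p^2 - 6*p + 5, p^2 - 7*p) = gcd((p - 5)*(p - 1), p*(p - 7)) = 1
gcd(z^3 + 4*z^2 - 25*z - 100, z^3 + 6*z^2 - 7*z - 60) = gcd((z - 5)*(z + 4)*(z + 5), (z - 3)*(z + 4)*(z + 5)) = z^2 + 9*z + 20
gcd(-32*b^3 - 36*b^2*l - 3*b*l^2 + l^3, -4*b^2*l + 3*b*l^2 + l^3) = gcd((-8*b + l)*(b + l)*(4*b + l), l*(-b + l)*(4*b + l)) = 4*b + l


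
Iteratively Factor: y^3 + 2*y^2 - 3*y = (y)*(y^2 + 2*y - 3) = y*(y - 1)*(y + 3)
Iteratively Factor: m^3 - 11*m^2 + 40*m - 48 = (m - 4)*(m^2 - 7*m + 12) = (m - 4)^2*(m - 3)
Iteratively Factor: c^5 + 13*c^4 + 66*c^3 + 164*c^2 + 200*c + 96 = (c + 3)*(c^4 + 10*c^3 + 36*c^2 + 56*c + 32) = (c + 3)*(c + 4)*(c^3 + 6*c^2 + 12*c + 8) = (c + 2)*(c + 3)*(c + 4)*(c^2 + 4*c + 4) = (c + 2)^2*(c + 3)*(c + 4)*(c + 2)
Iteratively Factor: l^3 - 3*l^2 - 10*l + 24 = (l - 4)*(l^2 + l - 6) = (l - 4)*(l + 3)*(l - 2)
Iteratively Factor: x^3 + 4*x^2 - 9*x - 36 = (x + 3)*(x^2 + x - 12) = (x + 3)*(x + 4)*(x - 3)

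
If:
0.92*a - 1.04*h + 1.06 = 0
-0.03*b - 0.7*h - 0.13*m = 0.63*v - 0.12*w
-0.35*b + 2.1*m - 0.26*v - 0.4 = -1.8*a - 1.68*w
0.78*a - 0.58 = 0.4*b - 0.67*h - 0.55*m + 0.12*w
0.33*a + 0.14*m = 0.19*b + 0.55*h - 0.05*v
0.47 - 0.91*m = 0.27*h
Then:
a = -0.83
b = -2.03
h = 0.29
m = 0.43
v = -0.29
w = 0.12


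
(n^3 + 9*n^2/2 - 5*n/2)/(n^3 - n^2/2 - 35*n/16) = 8*(-2*n^2 - 9*n + 5)/(-16*n^2 + 8*n + 35)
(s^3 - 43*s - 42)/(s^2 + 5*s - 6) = (s^2 - 6*s - 7)/(s - 1)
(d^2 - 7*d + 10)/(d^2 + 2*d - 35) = (d - 2)/(d + 7)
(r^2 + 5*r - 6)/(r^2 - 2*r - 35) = (-r^2 - 5*r + 6)/(-r^2 + 2*r + 35)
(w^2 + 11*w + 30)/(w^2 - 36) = (w + 5)/(w - 6)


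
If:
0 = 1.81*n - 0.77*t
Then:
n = 0.425414364640884*t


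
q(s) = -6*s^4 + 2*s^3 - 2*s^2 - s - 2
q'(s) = -24*s^3 + 6*s^2 - 4*s - 1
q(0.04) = -2.04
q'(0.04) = -1.15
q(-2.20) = -171.33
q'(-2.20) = 292.39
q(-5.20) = -4719.07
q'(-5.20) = 3556.63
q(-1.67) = -61.89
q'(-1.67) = 134.19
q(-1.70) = -66.02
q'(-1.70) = 141.05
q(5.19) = -4134.79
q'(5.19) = -3215.30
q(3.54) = -884.13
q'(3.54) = -1004.66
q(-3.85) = -1460.17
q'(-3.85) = 1472.93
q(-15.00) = -310937.00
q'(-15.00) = 82409.00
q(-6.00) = -8276.00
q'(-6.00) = 5423.00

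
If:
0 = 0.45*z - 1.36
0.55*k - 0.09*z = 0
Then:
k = 0.49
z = 3.02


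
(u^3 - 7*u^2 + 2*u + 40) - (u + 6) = u^3 - 7*u^2 + u + 34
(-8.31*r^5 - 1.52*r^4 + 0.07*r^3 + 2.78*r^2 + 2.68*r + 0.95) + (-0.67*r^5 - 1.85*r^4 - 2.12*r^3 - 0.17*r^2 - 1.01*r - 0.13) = -8.98*r^5 - 3.37*r^4 - 2.05*r^3 + 2.61*r^2 + 1.67*r + 0.82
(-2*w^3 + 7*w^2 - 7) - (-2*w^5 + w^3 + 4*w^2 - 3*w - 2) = 2*w^5 - 3*w^3 + 3*w^2 + 3*w - 5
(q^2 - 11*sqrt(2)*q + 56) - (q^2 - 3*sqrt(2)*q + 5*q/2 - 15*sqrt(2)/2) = -8*sqrt(2)*q - 5*q/2 + 15*sqrt(2)/2 + 56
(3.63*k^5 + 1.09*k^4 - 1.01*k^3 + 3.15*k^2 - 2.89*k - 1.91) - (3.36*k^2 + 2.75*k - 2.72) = 3.63*k^5 + 1.09*k^4 - 1.01*k^3 - 0.21*k^2 - 5.64*k + 0.81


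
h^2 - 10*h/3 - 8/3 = (h - 4)*(h + 2/3)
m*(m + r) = m^2 + m*r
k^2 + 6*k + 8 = (k + 2)*(k + 4)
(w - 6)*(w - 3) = w^2 - 9*w + 18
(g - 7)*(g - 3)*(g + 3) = g^3 - 7*g^2 - 9*g + 63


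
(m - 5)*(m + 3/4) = m^2 - 17*m/4 - 15/4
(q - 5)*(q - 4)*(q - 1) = q^3 - 10*q^2 + 29*q - 20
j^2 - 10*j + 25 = (j - 5)^2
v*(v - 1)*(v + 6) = v^3 + 5*v^2 - 6*v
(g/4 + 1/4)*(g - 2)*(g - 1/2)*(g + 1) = g^4/4 - g^3/8 - 3*g^2/4 - g/8 + 1/4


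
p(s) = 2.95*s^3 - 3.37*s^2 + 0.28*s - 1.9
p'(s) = 8.85*s^2 - 6.74*s + 0.28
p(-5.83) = -702.63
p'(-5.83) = 340.38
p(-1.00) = -8.50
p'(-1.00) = 15.87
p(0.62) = -2.32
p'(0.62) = -0.50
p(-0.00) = -1.90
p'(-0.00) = 0.28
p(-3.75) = -205.91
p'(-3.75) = 150.01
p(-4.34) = -307.74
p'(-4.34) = 196.23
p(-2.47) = -67.61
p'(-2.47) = 70.92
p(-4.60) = -361.64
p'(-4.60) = 218.55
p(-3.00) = -112.72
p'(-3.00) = 100.15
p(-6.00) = -762.10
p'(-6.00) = 359.32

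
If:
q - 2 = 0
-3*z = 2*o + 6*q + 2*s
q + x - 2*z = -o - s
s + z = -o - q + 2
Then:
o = 12 - s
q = 2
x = -38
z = -12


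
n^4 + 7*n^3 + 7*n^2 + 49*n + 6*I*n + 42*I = (n + 7)*(n - 3*I)*(n + I)*(n + 2*I)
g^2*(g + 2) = g^3 + 2*g^2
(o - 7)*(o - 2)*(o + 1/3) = o^3 - 26*o^2/3 + 11*o + 14/3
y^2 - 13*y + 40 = (y - 8)*(y - 5)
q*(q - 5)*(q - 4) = q^3 - 9*q^2 + 20*q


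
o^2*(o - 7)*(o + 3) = o^4 - 4*o^3 - 21*o^2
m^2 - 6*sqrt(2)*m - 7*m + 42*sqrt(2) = (m - 7)*(m - 6*sqrt(2))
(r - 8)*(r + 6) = r^2 - 2*r - 48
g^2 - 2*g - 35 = (g - 7)*(g + 5)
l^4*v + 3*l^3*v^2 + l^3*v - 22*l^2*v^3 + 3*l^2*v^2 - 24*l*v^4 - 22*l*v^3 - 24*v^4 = (l - 4*v)*(l + v)*(l + 6*v)*(l*v + v)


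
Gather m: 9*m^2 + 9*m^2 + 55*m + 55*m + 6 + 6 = 18*m^2 + 110*m + 12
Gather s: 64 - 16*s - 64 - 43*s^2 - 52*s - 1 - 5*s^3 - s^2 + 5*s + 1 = -5*s^3 - 44*s^2 - 63*s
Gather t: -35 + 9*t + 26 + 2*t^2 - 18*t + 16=2*t^2 - 9*t + 7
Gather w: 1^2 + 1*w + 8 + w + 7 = 2*w + 16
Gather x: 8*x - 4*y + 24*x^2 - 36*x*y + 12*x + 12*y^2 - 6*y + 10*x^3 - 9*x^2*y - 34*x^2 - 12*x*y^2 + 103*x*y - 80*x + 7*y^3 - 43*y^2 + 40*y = 10*x^3 + x^2*(-9*y - 10) + x*(-12*y^2 + 67*y - 60) + 7*y^3 - 31*y^2 + 30*y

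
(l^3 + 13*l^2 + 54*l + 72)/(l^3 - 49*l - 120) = (l^2 + 10*l + 24)/(l^2 - 3*l - 40)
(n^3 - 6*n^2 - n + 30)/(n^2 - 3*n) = n - 3 - 10/n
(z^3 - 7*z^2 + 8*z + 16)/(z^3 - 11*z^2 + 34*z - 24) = (z^2 - 3*z - 4)/(z^2 - 7*z + 6)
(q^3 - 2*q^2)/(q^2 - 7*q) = q*(q - 2)/(q - 7)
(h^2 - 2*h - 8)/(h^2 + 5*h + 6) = (h - 4)/(h + 3)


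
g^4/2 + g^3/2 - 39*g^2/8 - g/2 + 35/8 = (g/2 + 1/2)*(g - 5/2)*(g - 1)*(g + 7/2)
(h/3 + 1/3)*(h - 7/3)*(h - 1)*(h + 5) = h^4/3 + 8*h^3/9 - 38*h^2/9 - 8*h/9 + 35/9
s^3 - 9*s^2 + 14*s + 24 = (s - 6)*(s - 4)*(s + 1)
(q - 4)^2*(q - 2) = q^3 - 10*q^2 + 32*q - 32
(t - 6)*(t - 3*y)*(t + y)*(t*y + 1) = t^4*y - 2*t^3*y^2 - 6*t^3*y + t^3 - 3*t^2*y^3 + 12*t^2*y^2 - 2*t^2*y - 6*t^2 + 18*t*y^3 - 3*t*y^2 + 12*t*y + 18*y^2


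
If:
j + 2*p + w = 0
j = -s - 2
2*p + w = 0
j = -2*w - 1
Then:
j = 0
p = 1/4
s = -2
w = -1/2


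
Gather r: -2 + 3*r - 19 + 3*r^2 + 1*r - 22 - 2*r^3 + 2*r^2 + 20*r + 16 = -2*r^3 + 5*r^2 + 24*r - 27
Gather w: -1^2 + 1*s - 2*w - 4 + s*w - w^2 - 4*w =s - w^2 + w*(s - 6) - 5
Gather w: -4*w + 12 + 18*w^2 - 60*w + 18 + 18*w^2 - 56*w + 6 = 36*w^2 - 120*w + 36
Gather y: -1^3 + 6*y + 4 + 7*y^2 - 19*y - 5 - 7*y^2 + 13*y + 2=0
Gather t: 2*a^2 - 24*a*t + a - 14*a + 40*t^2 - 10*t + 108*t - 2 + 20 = 2*a^2 - 13*a + 40*t^2 + t*(98 - 24*a) + 18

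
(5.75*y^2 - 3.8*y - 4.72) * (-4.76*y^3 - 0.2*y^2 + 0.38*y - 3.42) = -27.37*y^5 + 16.938*y^4 + 25.4122*y^3 - 20.165*y^2 + 11.2024*y + 16.1424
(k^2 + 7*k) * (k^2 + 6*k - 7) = k^4 + 13*k^3 + 35*k^2 - 49*k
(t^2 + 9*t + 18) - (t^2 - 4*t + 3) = 13*t + 15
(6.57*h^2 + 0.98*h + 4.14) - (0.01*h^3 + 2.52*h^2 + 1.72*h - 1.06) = -0.01*h^3 + 4.05*h^2 - 0.74*h + 5.2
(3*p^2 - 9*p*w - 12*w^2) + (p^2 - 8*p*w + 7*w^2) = 4*p^2 - 17*p*w - 5*w^2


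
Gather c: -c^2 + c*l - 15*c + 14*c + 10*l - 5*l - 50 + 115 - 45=-c^2 + c*(l - 1) + 5*l + 20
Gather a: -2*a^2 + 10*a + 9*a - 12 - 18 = -2*a^2 + 19*a - 30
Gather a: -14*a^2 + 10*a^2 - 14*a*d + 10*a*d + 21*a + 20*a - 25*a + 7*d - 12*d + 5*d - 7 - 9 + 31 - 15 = -4*a^2 + a*(16 - 4*d)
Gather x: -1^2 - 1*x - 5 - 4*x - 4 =-5*x - 10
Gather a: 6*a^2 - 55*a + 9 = 6*a^2 - 55*a + 9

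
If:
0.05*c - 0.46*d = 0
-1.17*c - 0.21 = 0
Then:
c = -0.18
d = -0.02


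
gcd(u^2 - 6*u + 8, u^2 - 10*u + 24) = u - 4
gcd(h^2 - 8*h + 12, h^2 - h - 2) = h - 2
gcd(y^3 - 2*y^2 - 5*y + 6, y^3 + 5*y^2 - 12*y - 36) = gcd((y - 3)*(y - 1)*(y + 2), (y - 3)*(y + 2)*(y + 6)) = y^2 - y - 6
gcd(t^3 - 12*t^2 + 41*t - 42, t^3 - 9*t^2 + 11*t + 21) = t^2 - 10*t + 21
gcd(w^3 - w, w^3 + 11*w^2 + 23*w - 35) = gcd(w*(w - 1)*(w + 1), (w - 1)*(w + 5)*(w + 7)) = w - 1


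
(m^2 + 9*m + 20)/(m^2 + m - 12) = (m + 5)/(m - 3)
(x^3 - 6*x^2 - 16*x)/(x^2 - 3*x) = (x^2 - 6*x - 16)/(x - 3)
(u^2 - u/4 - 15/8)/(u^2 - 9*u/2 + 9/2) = (u + 5/4)/(u - 3)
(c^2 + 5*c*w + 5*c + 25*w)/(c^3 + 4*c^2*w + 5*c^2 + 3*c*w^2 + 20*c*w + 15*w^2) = (c + 5*w)/(c^2 + 4*c*w + 3*w^2)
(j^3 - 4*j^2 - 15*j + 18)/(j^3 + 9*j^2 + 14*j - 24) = (j^2 - 3*j - 18)/(j^2 + 10*j + 24)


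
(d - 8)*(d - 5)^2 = d^3 - 18*d^2 + 105*d - 200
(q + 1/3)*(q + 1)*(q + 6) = q^3 + 22*q^2/3 + 25*q/3 + 2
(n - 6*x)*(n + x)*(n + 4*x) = n^3 - n^2*x - 26*n*x^2 - 24*x^3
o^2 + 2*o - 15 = (o - 3)*(o + 5)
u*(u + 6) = u^2 + 6*u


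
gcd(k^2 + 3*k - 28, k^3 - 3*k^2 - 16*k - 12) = 1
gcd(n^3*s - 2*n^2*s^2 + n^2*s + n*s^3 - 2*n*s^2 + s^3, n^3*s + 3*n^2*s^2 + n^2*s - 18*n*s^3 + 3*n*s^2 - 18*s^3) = n*s + s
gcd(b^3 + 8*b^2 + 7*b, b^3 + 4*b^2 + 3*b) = b^2 + b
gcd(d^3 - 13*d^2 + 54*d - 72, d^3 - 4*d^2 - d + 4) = d - 4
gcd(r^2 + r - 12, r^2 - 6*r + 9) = r - 3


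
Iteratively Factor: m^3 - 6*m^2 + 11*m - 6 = (m - 1)*(m^2 - 5*m + 6) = (m - 3)*(m - 1)*(m - 2)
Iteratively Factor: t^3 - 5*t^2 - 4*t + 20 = (t + 2)*(t^2 - 7*t + 10) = (t - 2)*(t + 2)*(t - 5)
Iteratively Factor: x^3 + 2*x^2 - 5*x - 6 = (x + 3)*(x^2 - x - 2) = (x + 1)*(x + 3)*(x - 2)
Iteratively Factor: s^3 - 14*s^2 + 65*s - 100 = (s - 4)*(s^2 - 10*s + 25) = (s - 5)*(s - 4)*(s - 5)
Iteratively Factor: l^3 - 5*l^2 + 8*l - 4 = (l - 1)*(l^2 - 4*l + 4) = (l - 2)*(l - 1)*(l - 2)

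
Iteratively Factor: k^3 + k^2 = (k + 1)*(k^2) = k*(k + 1)*(k)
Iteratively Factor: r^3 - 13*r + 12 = (r - 1)*(r^2 + r - 12) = (r - 3)*(r - 1)*(r + 4)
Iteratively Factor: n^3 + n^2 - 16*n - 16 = (n - 4)*(n^2 + 5*n + 4) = (n - 4)*(n + 4)*(n + 1)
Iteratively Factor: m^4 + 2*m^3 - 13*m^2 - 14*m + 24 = (m - 1)*(m^3 + 3*m^2 - 10*m - 24) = (m - 3)*(m - 1)*(m^2 + 6*m + 8) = (m - 3)*(m - 1)*(m + 2)*(m + 4)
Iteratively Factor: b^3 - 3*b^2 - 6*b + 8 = (b - 4)*(b^2 + b - 2) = (b - 4)*(b - 1)*(b + 2)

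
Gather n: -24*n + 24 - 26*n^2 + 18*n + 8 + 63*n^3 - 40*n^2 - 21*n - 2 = 63*n^3 - 66*n^2 - 27*n + 30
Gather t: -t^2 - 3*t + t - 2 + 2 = -t^2 - 2*t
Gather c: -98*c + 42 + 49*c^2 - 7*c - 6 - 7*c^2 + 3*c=42*c^2 - 102*c + 36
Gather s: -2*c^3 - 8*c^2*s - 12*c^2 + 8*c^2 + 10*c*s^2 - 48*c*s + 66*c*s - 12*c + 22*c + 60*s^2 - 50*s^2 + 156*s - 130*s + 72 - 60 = -2*c^3 - 4*c^2 + 10*c + s^2*(10*c + 10) + s*(-8*c^2 + 18*c + 26) + 12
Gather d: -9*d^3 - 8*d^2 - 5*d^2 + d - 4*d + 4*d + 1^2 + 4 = -9*d^3 - 13*d^2 + d + 5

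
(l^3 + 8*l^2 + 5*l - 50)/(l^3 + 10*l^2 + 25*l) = (l - 2)/l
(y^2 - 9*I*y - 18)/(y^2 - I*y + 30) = (y - 3*I)/(y + 5*I)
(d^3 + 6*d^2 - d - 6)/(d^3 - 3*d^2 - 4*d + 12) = (d^3 + 6*d^2 - d - 6)/(d^3 - 3*d^2 - 4*d + 12)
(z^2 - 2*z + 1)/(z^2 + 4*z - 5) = (z - 1)/(z + 5)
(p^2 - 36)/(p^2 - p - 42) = (p - 6)/(p - 7)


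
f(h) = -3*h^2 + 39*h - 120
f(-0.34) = -133.61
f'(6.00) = 3.00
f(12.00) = -84.00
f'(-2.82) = 55.92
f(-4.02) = -325.26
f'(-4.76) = 67.56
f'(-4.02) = 63.12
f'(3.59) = 17.46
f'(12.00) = -33.00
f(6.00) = 6.00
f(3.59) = -18.65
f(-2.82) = -253.84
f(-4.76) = -373.61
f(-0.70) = -148.77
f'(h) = 39 - 6*h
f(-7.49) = -580.41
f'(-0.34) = 41.04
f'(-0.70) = 43.20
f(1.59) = -65.57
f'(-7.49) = 83.94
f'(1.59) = 29.46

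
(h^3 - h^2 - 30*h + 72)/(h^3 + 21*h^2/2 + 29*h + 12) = 2*(h^2 - 7*h + 12)/(2*h^2 + 9*h + 4)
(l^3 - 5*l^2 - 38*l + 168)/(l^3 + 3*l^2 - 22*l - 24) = (l - 7)/(l + 1)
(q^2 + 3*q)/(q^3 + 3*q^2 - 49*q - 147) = q/(q^2 - 49)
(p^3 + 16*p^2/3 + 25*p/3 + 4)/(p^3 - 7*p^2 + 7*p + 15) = (p^2 + 13*p/3 + 4)/(p^2 - 8*p + 15)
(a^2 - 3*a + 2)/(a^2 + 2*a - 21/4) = 4*(a^2 - 3*a + 2)/(4*a^2 + 8*a - 21)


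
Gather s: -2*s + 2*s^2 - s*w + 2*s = 2*s^2 - s*w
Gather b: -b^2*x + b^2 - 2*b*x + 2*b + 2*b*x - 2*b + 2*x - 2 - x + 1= b^2*(1 - x) + x - 1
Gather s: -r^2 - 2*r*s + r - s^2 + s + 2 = -r^2 + r - s^2 + s*(1 - 2*r) + 2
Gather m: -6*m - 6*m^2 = -6*m^2 - 6*m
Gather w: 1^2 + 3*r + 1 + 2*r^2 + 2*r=2*r^2 + 5*r + 2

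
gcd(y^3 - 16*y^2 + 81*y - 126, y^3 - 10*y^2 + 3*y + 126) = y^2 - 13*y + 42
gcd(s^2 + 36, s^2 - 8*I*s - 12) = s - 6*I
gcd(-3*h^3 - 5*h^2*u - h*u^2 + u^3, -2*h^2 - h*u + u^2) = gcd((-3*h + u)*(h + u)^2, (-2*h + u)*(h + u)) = h + u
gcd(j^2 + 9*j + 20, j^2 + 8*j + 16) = j + 4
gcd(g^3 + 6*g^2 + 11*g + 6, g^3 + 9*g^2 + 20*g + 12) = g^2 + 3*g + 2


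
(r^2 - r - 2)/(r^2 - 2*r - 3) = (r - 2)/(r - 3)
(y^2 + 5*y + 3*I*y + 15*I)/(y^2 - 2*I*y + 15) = (y + 5)/(y - 5*I)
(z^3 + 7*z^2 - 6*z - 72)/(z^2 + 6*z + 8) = (z^2 + 3*z - 18)/(z + 2)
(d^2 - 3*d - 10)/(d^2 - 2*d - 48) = (-d^2 + 3*d + 10)/(-d^2 + 2*d + 48)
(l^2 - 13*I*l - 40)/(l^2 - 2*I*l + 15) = (l - 8*I)/(l + 3*I)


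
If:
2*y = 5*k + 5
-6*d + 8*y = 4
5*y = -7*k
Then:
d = 62/117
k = -25/39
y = 35/39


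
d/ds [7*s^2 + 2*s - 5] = 14*s + 2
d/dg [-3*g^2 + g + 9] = 1 - 6*g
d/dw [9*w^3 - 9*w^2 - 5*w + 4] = 27*w^2 - 18*w - 5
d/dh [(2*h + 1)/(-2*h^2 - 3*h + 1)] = (4*h^2 + 4*h + 5)/(4*h^4 + 12*h^3 + 5*h^2 - 6*h + 1)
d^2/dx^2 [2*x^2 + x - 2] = 4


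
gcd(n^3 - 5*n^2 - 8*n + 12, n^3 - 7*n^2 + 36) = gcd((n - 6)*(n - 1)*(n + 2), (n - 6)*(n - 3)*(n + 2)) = n^2 - 4*n - 12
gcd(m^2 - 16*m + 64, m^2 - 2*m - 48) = m - 8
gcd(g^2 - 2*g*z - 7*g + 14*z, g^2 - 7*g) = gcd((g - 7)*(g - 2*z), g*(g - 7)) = g - 7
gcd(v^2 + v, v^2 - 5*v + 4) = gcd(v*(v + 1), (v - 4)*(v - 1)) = 1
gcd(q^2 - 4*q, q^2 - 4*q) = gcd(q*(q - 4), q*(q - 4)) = q^2 - 4*q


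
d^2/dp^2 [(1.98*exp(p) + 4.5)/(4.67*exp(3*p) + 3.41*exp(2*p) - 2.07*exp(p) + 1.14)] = (172.726488*exp(6*p) + 977.853168*exp(5*p) + 887.858136*exp(4*p) - 0.754685999999992*exp(3*p) - 357.088662*exp(2*p) - 46.018746*exp(p) + 13.192308)*exp(p)/(101.847563*exp(9*p) + 223.105047*exp(8*p) + 27.476412*exp(7*p) - 83.546515*exp(6*p) + 96.745896*exp(5*p) + 17.481033*exp(4*p) - 38.943855*exp(3*p) + 27.949266*exp(2*p) - 8.070516*exp(p) + 1.481544)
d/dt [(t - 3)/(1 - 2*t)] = -5/(2*t - 1)^2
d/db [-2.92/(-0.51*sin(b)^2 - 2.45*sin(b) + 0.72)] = -(2.9784*sin(b) + 7.154)*cos(b)/(0.51*sin(b)^2 + 2.45*sin(b) - 0.72)^2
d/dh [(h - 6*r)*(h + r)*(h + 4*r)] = 3*h^2 - 2*h*r - 26*r^2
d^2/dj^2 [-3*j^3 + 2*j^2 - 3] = 4 - 18*j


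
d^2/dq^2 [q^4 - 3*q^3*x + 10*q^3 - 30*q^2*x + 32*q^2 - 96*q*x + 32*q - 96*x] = 12*q^2 - 18*q*x + 60*q - 60*x + 64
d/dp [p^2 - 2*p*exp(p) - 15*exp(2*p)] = -2*p*exp(p) + 2*p - 30*exp(2*p) - 2*exp(p)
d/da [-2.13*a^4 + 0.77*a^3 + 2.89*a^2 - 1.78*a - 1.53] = -8.52*a^3 + 2.31*a^2 + 5.78*a - 1.78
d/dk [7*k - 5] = 7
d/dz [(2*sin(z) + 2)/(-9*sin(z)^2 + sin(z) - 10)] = 2*(9*sin(z)^2 + 18*sin(z) - 11)*cos(z)/(9*sin(z)^2 - sin(z) + 10)^2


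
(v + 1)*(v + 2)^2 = v^3 + 5*v^2 + 8*v + 4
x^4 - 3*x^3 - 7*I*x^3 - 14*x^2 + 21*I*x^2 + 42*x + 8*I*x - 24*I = (x - 3)*(x - 4*I)*(x - 2*I)*(x - I)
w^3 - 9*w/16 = w*(w - 3/4)*(w + 3/4)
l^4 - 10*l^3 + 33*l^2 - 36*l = l*(l - 4)*(l - 3)^2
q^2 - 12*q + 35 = (q - 7)*(q - 5)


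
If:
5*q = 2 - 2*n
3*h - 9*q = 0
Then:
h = 3*q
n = 1 - 5*q/2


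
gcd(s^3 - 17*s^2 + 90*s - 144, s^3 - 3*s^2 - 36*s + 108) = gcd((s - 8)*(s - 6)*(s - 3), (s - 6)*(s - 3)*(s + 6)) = s^2 - 9*s + 18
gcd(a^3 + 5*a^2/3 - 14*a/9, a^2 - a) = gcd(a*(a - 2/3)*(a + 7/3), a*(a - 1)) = a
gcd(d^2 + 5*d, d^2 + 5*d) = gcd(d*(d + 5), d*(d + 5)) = d^2 + 5*d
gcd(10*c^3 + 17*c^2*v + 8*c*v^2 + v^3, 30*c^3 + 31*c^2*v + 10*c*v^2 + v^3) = 10*c^2 + 7*c*v + v^2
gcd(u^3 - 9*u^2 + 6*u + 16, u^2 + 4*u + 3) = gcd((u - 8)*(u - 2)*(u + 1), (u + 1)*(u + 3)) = u + 1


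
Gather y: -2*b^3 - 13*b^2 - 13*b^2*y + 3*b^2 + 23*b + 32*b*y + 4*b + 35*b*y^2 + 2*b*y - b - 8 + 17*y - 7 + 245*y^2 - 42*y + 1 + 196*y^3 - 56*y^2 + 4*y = -2*b^3 - 10*b^2 + 26*b + 196*y^3 + y^2*(35*b + 189) + y*(-13*b^2 + 34*b - 21) - 14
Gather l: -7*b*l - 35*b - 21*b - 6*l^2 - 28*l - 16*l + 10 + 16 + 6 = -56*b - 6*l^2 + l*(-7*b - 44) + 32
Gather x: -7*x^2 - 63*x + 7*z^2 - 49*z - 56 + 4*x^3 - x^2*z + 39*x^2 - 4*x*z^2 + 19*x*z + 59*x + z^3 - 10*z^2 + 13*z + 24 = 4*x^3 + x^2*(32 - z) + x*(-4*z^2 + 19*z - 4) + z^3 - 3*z^2 - 36*z - 32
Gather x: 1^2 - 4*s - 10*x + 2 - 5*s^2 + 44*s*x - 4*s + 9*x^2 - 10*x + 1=-5*s^2 - 8*s + 9*x^2 + x*(44*s - 20) + 4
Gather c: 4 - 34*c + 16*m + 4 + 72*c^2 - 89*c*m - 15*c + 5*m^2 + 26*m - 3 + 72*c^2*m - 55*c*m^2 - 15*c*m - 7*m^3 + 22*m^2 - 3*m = c^2*(72*m + 72) + c*(-55*m^2 - 104*m - 49) - 7*m^3 + 27*m^2 + 39*m + 5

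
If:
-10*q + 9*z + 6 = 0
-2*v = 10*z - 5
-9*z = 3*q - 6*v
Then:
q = 123/139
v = 255/278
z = 44/139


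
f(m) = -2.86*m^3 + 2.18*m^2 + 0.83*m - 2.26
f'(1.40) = -9.88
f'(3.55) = -91.82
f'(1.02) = -3.65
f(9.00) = -1903.15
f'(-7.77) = -551.05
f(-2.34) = 44.38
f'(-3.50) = -119.54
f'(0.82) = -1.36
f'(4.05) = -122.25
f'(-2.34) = -56.35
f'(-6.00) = -334.21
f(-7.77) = 1464.52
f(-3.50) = 144.16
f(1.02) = -2.18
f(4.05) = -153.13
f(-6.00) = 689.00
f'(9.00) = -654.91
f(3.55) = -99.79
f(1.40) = -4.67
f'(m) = -8.58*m^2 + 4.36*m + 0.83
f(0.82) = -1.69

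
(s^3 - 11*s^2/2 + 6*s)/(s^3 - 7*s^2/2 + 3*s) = (s - 4)/(s - 2)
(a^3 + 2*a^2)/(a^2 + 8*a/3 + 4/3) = 3*a^2/(3*a + 2)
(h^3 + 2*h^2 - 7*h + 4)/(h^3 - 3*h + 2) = (h + 4)/(h + 2)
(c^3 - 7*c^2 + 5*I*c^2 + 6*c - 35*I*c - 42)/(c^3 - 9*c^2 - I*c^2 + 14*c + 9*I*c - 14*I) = (c + 6*I)/(c - 2)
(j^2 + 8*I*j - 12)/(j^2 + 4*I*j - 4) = (j + 6*I)/(j + 2*I)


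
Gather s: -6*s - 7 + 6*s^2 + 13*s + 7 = 6*s^2 + 7*s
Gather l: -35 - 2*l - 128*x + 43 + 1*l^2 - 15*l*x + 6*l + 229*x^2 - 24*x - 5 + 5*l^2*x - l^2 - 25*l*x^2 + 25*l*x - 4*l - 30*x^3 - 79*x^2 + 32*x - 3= 5*l^2*x + l*(-25*x^2 + 10*x) - 30*x^3 + 150*x^2 - 120*x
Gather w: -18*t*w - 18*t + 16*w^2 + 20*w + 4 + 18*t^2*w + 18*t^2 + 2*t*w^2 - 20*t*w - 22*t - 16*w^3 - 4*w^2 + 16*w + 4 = 18*t^2 - 40*t - 16*w^3 + w^2*(2*t + 12) + w*(18*t^2 - 38*t + 36) + 8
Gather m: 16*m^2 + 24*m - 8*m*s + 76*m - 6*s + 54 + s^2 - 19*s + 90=16*m^2 + m*(100 - 8*s) + s^2 - 25*s + 144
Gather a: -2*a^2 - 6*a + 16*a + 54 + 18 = -2*a^2 + 10*a + 72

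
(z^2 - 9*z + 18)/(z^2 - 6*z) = (z - 3)/z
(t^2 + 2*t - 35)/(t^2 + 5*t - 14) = (t - 5)/(t - 2)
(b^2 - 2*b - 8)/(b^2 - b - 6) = (b - 4)/(b - 3)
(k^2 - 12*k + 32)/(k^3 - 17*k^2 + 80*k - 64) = (k - 4)/(k^2 - 9*k + 8)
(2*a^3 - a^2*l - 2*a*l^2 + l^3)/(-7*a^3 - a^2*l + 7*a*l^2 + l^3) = (-2*a + l)/(7*a + l)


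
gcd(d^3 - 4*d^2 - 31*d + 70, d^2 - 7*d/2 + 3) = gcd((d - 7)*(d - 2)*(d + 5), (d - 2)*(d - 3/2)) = d - 2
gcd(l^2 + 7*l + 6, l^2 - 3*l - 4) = l + 1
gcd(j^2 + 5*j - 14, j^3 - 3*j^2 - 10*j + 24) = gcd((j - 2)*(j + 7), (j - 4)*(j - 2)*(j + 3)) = j - 2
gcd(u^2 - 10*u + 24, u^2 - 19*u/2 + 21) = u - 6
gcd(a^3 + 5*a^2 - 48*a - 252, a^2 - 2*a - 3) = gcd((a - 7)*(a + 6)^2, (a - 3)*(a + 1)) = 1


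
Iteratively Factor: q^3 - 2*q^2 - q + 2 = (q - 1)*(q^2 - q - 2) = (q - 1)*(q + 1)*(q - 2)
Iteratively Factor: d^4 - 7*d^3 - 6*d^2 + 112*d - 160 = (d - 4)*(d^3 - 3*d^2 - 18*d + 40) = (d - 5)*(d - 4)*(d^2 + 2*d - 8) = (d - 5)*(d - 4)*(d - 2)*(d + 4)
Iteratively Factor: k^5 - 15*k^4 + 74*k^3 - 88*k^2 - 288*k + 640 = (k - 5)*(k^4 - 10*k^3 + 24*k^2 + 32*k - 128) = (k - 5)*(k - 4)*(k^3 - 6*k^2 + 32) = (k - 5)*(k - 4)^2*(k^2 - 2*k - 8) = (k - 5)*(k - 4)^2*(k + 2)*(k - 4)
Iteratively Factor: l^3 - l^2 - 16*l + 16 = (l - 1)*(l^2 - 16) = (l - 4)*(l - 1)*(l + 4)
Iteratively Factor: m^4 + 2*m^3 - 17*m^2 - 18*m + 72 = (m + 3)*(m^3 - m^2 - 14*m + 24) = (m - 3)*(m + 3)*(m^2 + 2*m - 8) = (m - 3)*(m + 3)*(m + 4)*(m - 2)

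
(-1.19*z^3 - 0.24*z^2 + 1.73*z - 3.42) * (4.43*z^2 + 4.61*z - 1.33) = -5.2717*z^5 - 6.5491*z^4 + 8.1402*z^3 - 6.8561*z^2 - 18.0671*z + 4.5486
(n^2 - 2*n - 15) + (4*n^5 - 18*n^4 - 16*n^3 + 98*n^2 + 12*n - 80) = 4*n^5 - 18*n^4 - 16*n^3 + 99*n^2 + 10*n - 95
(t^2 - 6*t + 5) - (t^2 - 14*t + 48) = 8*t - 43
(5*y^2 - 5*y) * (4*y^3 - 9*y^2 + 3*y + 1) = 20*y^5 - 65*y^4 + 60*y^3 - 10*y^2 - 5*y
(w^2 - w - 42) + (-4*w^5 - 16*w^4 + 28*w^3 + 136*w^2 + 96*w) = -4*w^5 - 16*w^4 + 28*w^3 + 137*w^2 + 95*w - 42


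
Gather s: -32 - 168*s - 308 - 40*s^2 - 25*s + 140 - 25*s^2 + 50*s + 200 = -65*s^2 - 143*s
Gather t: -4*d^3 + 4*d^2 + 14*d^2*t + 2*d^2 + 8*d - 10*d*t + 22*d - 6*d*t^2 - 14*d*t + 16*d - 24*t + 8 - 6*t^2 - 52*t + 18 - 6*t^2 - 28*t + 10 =-4*d^3 + 6*d^2 + 46*d + t^2*(-6*d - 12) + t*(14*d^2 - 24*d - 104) + 36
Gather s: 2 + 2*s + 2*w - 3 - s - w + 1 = s + w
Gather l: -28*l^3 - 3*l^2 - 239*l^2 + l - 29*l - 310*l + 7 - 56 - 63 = -28*l^3 - 242*l^2 - 338*l - 112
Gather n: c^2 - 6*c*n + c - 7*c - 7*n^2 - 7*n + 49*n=c^2 - 6*c - 7*n^2 + n*(42 - 6*c)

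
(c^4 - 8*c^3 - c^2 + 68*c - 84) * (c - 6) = c^5 - 14*c^4 + 47*c^3 + 74*c^2 - 492*c + 504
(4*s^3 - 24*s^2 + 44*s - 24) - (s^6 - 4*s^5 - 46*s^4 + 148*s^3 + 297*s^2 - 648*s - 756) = -s^6 + 4*s^5 + 46*s^4 - 144*s^3 - 321*s^2 + 692*s + 732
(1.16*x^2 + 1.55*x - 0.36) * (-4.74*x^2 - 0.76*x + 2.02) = -5.4984*x^4 - 8.2286*x^3 + 2.8716*x^2 + 3.4046*x - 0.7272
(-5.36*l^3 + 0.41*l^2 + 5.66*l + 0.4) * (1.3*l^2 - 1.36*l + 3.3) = -6.968*l^5 + 7.8226*l^4 - 10.8876*l^3 - 5.8246*l^2 + 18.134*l + 1.32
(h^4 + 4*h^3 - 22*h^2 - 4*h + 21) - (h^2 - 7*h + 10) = h^4 + 4*h^3 - 23*h^2 + 3*h + 11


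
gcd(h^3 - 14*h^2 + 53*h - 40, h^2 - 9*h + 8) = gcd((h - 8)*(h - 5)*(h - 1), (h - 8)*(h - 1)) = h^2 - 9*h + 8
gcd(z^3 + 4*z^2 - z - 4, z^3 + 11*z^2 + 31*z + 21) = z + 1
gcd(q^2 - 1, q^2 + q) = q + 1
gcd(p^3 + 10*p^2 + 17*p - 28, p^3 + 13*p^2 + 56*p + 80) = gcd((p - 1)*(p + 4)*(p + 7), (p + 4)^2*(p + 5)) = p + 4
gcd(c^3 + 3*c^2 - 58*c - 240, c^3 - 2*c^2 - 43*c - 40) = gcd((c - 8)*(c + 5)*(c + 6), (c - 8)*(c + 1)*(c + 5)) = c^2 - 3*c - 40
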